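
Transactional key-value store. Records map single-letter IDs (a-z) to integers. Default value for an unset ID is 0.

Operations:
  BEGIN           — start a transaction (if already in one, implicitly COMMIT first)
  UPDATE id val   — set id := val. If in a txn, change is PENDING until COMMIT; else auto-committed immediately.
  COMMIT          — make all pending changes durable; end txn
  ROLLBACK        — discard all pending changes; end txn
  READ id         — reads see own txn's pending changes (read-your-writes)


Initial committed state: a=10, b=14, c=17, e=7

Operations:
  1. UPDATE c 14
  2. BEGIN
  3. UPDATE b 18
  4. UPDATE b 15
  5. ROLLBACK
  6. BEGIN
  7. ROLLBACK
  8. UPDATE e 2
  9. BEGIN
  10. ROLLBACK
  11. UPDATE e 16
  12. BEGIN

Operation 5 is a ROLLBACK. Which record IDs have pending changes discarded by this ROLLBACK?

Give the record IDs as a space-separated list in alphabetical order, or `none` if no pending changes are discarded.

Initial committed: {a=10, b=14, c=17, e=7}
Op 1: UPDATE c=14 (auto-commit; committed c=14)
Op 2: BEGIN: in_txn=True, pending={}
Op 3: UPDATE b=18 (pending; pending now {b=18})
Op 4: UPDATE b=15 (pending; pending now {b=15})
Op 5: ROLLBACK: discarded pending ['b']; in_txn=False
Op 6: BEGIN: in_txn=True, pending={}
Op 7: ROLLBACK: discarded pending []; in_txn=False
Op 8: UPDATE e=2 (auto-commit; committed e=2)
Op 9: BEGIN: in_txn=True, pending={}
Op 10: ROLLBACK: discarded pending []; in_txn=False
Op 11: UPDATE e=16 (auto-commit; committed e=16)
Op 12: BEGIN: in_txn=True, pending={}
ROLLBACK at op 5 discards: ['b']

Answer: b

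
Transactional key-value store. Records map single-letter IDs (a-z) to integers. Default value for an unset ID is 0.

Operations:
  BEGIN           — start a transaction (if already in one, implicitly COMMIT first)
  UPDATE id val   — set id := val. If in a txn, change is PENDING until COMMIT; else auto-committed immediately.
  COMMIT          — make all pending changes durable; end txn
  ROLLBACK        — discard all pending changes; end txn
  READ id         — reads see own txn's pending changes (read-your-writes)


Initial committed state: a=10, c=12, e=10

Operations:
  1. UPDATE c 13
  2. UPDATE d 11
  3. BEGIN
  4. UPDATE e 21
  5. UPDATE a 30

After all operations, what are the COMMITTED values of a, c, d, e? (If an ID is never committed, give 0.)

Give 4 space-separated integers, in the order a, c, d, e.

Initial committed: {a=10, c=12, e=10}
Op 1: UPDATE c=13 (auto-commit; committed c=13)
Op 2: UPDATE d=11 (auto-commit; committed d=11)
Op 3: BEGIN: in_txn=True, pending={}
Op 4: UPDATE e=21 (pending; pending now {e=21})
Op 5: UPDATE a=30 (pending; pending now {a=30, e=21})
Final committed: {a=10, c=13, d=11, e=10}

Answer: 10 13 11 10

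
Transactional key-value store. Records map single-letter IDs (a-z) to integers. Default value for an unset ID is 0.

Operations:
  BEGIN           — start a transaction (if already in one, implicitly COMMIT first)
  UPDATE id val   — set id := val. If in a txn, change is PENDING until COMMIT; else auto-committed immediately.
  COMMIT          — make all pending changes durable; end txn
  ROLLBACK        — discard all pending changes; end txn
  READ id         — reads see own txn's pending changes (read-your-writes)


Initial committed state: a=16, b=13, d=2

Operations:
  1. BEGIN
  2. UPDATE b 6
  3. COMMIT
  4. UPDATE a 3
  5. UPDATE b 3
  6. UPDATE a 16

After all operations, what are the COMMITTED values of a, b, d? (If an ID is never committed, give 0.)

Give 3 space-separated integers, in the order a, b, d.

Answer: 16 3 2

Derivation:
Initial committed: {a=16, b=13, d=2}
Op 1: BEGIN: in_txn=True, pending={}
Op 2: UPDATE b=6 (pending; pending now {b=6})
Op 3: COMMIT: merged ['b'] into committed; committed now {a=16, b=6, d=2}
Op 4: UPDATE a=3 (auto-commit; committed a=3)
Op 5: UPDATE b=3 (auto-commit; committed b=3)
Op 6: UPDATE a=16 (auto-commit; committed a=16)
Final committed: {a=16, b=3, d=2}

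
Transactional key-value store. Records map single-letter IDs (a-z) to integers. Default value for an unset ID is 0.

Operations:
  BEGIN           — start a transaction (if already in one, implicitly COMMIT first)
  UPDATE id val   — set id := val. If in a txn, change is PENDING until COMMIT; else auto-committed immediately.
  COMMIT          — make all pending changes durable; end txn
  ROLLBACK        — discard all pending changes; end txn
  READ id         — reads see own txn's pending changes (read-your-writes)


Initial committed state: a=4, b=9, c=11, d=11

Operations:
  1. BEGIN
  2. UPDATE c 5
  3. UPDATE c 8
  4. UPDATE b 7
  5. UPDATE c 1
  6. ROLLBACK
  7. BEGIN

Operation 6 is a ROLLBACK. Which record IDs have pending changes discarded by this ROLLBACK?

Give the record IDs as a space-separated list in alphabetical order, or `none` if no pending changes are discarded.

Answer: b c

Derivation:
Initial committed: {a=4, b=9, c=11, d=11}
Op 1: BEGIN: in_txn=True, pending={}
Op 2: UPDATE c=5 (pending; pending now {c=5})
Op 3: UPDATE c=8 (pending; pending now {c=8})
Op 4: UPDATE b=7 (pending; pending now {b=7, c=8})
Op 5: UPDATE c=1 (pending; pending now {b=7, c=1})
Op 6: ROLLBACK: discarded pending ['b', 'c']; in_txn=False
Op 7: BEGIN: in_txn=True, pending={}
ROLLBACK at op 6 discards: ['b', 'c']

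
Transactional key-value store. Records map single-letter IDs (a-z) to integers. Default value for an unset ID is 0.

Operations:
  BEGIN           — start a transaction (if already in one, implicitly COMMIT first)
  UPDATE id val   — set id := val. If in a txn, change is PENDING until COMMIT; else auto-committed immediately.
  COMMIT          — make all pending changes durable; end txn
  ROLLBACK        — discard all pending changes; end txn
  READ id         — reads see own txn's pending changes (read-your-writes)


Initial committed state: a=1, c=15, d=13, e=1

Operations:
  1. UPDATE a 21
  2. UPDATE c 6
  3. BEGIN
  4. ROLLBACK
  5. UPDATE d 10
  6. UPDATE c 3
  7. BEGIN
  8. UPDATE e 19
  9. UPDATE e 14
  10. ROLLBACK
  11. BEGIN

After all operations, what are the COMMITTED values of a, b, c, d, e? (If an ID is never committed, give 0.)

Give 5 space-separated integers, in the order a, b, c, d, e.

Answer: 21 0 3 10 1

Derivation:
Initial committed: {a=1, c=15, d=13, e=1}
Op 1: UPDATE a=21 (auto-commit; committed a=21)
Op 2: UPDATE c=6 (auto-commit; committed c=6)
Op 3: BEGIN: in_txn=True, pending={}
Op 4: ROLLBACK: discarded pending []; in_txn=False
Op 5: UPDATE d=10 (auto-commit; committed d=10)
Op 6: UPDATE c=3 (auto-commit; committed c=3)
Op 7: BEGIN: in_txn=True, pending={}
Op 8: UPDATE e=19 (pending; pending now {e=19})
Op 9: UPDATE e=14 (pending; pending now {e=14})
Op 10: ROLLBACK: discarded pending ['e']; in_txn=False
Op 11: BEGIN: in_txn=True, pending={}
Final committed: {a=21, c=3, d=10, e=1}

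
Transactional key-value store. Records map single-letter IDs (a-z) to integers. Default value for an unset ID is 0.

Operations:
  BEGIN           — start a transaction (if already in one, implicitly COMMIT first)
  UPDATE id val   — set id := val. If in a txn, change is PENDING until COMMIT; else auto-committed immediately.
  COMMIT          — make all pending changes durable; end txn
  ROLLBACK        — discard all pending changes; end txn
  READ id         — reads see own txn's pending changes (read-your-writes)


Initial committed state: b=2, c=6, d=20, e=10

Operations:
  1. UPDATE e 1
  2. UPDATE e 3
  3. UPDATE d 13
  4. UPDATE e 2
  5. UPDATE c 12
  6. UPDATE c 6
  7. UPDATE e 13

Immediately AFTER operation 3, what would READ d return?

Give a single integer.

Initial committed: {b=2, c=6, d=20, e=10}
Op 1: UPDATE e=1 (auto-commit; committed e=1)
Op 2: UPDATE e=3 (auto-commit; committed e=3)
Op 3: UPDATE d=13 (auto-commit; committed d=13)
After op 3: visible(d) = 13 (pending={}, committed={b=2, c=6, d=13, e=3})

Answer: 13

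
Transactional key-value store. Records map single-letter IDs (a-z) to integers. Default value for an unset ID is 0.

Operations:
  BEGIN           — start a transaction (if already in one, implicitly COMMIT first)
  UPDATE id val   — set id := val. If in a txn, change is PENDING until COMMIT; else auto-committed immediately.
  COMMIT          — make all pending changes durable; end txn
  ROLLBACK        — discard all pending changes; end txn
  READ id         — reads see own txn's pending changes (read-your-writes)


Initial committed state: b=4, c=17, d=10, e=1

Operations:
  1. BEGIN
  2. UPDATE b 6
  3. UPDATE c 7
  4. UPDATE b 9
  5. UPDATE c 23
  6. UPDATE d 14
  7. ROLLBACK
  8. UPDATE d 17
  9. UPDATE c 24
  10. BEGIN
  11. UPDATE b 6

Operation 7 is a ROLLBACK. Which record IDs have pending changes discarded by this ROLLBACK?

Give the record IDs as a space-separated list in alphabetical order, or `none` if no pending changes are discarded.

Answer: b c d

Derivation:
Initial committed: {b=4, c=17, d=10, e=1}
Op 1: BEGIN: in_txn=True, pending={}
Op 2: UPDATE b=6 (pending; pending now {b=6})
Op 3: UPDATE c=7 (pending; pending now {b=6, c=7})
Op 4: UPDATE b=9 (pending; pending now {b=9, c=7})
Op 5: UPDATE c=23 (pending; pending now {b=9, c=23})
Op 6: UPDATE d=14 (pending; pending now {b=9, c=23, d=14})
Op 7: ROLLBACK: discarded pending ['b', 'c', 'd']; in_txn=False
Op 8: UPDATE d=17 (auto-commit; committed d=17)
Op 9: UPDATE c=24 (auto-commit; committed c=24)
Op 10: BEGIN: in_txn=True, pending={}
Op 11: UPDATE b=6 (pending; pending now {b=6})
ROLLBACK at op 7 discards: ['b', 'c', 'd']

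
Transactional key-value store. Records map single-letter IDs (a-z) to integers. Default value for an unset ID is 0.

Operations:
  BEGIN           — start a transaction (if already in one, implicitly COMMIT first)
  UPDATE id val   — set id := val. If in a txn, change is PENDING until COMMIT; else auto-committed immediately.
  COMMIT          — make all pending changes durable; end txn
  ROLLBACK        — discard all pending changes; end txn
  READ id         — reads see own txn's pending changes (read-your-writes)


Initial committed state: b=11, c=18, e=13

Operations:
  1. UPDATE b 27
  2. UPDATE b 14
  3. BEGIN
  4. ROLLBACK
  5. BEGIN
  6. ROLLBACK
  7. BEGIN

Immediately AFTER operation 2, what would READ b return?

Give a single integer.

Initial committed: {b=11, c=18, e=13}
Op 1: UPDATE b=27 (auto-commit; committed b=27)
Op 2: UPDATE b=14 (auto-commit; committed b=14)
After op 2: visible(b) = 14 (pending={}, committed={b=14, c=18, e=13})

Answer: 14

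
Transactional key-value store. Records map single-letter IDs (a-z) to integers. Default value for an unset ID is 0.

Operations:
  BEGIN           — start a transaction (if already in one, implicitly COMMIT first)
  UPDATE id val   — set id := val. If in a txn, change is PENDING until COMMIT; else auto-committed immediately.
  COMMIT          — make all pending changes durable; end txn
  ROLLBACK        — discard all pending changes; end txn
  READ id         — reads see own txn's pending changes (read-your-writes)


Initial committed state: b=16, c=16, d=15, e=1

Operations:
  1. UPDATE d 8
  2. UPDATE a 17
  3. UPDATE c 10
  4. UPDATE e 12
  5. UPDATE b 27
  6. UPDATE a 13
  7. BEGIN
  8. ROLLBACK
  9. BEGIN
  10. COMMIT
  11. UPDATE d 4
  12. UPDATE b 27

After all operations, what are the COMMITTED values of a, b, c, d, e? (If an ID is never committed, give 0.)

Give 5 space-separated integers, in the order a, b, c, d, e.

Answer: 13 27 10 4 12

Derivation:
Initial committed: {b=16, c=16, d=15, e=1}
Op 1: UPDATE d=8 (auto-commit; committed d=8)
Op 2: UPDATE a=17 (auto-commit; committed a=17)
Op 3: UPDATE c=10 (auto-commit; committed c=10)
Op 4: UPDATE e=12 (auto-commit; committed e=12)
Op 5: UPDATE b=27 (auto-commit; committed b=27)
Op 6: UPDATE a=13 (auto-commit; committed a=13)
Op 7: BEGIN: in_txn=True, pending={}
Op 8: ROLLBACK: discarded pending []; in_txn=False
Op 9: BEGIN: in_txn=True, pending={}
Op 10: COMMIT: merged [] into committed; committed now {a=13, b=27, c=10, d=8, e=12}
Op 11: UPDATE d=4 (auto-commit; committed d=4)
Op 12: UPDATE b=27 (auto-commit; committed b=27)
Final committed: {a=13, b=27, c=10, d=4, e=12}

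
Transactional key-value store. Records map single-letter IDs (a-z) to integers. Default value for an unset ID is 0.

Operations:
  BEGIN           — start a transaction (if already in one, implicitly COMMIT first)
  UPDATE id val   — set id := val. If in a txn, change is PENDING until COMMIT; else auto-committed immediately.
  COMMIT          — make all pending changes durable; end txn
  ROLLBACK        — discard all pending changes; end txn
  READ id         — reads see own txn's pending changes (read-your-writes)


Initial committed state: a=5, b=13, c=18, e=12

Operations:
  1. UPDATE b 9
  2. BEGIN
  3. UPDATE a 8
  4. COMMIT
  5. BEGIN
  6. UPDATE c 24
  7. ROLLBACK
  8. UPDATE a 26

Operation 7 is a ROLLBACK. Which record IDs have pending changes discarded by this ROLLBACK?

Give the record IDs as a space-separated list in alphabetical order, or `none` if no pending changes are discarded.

Initial committed: {a=5, b=13, c=18, e=12}
Op 1: UPDATE b=9 (auto-commit; committed b=9)
Op 2: BEGIN: in_txn=True, pending={}
Op 3: UPDATE a=8 (pending; pending now {a=8})
Op 4: COMMIT: merged ['a'] into committed; committed now {a=8, b=9, c=18, e=12}
Op 5: BEGIN: in_txn=True, pending={}
Op 6: UPDATE c=24 (pending; pending now {c=24})
Op 7: ROLLBACK: discarded pending ['c']; in_txn=False
Op 8: UPDATE a=26 (auto-commit; committed a=26)
ROLLBACK at op 7 discards: ['c']

Answer: c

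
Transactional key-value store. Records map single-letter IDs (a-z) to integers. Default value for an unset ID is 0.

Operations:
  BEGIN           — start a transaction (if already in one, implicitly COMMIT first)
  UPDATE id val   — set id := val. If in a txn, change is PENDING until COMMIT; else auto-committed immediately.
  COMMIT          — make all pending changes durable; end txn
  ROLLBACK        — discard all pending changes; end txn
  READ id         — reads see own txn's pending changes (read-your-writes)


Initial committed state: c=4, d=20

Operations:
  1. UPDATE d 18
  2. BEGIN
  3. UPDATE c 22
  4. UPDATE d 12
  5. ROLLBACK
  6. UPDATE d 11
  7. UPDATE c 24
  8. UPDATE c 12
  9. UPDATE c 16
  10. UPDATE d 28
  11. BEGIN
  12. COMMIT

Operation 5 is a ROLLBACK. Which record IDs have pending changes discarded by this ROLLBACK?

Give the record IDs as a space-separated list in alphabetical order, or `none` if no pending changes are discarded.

Answer: c d

Derivation:
Initial committed: {c=4, d=20}
Op 1: UPDATE d=18 (auto-commit; committed d=18)
Op 2: BEGIN: in_txn=True, pending={}
Op 3: UPDATE c=22 (pending; pending now {c=22})
Op 4: UPDATE d=12 (pending; pending now {c=22, d=12})
Op 5: ROLLBACK: discarded pending ['c', 'd']; in_txn=False
Op 6: UPDATE d=11 (auto-commit; committed d=11)
Op 7: UPDATE c=24 (auto-commit; committed c=24)
Op 8: UPDATE c=12 (auto-commit; committed c=12)
Op 9: UPDATE c=16 (auto-commit; committed c=16)
Op 10: UPDATE d=28 (auto-commit; committed d=28)
Op 11: BEGIN: in_txn=True, pending={}
Op 12: COMMIT: merged [] into committed; committed now {c=16, d=28}
ROLLBACK at op 5 discards: ['c', 'd']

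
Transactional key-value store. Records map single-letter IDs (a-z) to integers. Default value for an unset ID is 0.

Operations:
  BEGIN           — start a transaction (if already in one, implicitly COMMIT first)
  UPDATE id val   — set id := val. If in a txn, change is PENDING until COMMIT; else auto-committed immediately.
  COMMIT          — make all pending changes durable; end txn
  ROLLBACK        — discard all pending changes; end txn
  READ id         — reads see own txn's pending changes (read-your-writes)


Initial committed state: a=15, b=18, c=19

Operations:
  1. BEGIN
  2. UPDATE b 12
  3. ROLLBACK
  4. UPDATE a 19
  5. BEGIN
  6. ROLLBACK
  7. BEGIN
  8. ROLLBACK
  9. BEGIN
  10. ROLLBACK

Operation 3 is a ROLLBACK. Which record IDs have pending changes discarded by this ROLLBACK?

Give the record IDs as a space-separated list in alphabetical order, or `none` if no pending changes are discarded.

Answer: b

Derivation:
Initial committed: {a=15, b=18, c=19}
Op 1: BEGIN: in_txn=True, pending={}
Op 2: UPDATE b=12 (pending; pending now {b=12})
Op 3: ROLLBACK: discarded pending ['b']; in_txn=False
Op 4: UPDATE a=19 (auto-commit; committed a=19)
Op 5: BEGIN: in_txn=True, pending={}
Op 6: ROLLBACK: discarded pending []; in_txn=False
Op 7: BEGIN: in_txn=True, pending={}
Op 8: ROLLBACK: discarded pending []; in_txn=False
Op 9: BEGIN: in_txn=True, pending={}
Op 10: ROLLBACK: discarded pending []; in_txn=False
ROLLBACK at op 3 discards: ['b']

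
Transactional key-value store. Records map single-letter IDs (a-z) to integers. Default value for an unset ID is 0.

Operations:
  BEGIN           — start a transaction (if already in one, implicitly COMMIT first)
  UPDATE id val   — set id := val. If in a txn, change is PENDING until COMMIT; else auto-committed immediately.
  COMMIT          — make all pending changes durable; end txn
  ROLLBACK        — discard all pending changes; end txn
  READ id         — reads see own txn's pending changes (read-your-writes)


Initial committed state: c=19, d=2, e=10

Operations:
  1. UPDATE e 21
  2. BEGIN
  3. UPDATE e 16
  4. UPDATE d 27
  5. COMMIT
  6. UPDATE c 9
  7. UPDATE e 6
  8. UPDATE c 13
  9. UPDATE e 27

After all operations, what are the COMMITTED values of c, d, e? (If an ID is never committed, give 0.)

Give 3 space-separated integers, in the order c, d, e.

Initial committed: {c=19, d=2, e=10}
Op 1: UPDATE e=21 (auto-commit; committed e=21)
Op 2: BEGIN: in_txn=True, pending={}
Op 3: UPDATE e=16 (pending; pending now {e=16})
Op 4: UPDATE d=27 (pending; pending now {d=27, e=16})
Op 5: COMMIT: merged ['d', 'e'] into committed; committed now {c=19, d=27, e=16}
Op 6: UPDATE c=9 (auto-commit; committed c=9)
Op 7: UPDATE e=6 (auto-commit; committed e=6)
Op 8: UPDATE c=13 (auto-commit; committed c=13)
Op 9: UPDATE e=27 (auto-commit; committed e=27)
Final committed: {c=13, d=27, e=27}

Answer: 13 27 27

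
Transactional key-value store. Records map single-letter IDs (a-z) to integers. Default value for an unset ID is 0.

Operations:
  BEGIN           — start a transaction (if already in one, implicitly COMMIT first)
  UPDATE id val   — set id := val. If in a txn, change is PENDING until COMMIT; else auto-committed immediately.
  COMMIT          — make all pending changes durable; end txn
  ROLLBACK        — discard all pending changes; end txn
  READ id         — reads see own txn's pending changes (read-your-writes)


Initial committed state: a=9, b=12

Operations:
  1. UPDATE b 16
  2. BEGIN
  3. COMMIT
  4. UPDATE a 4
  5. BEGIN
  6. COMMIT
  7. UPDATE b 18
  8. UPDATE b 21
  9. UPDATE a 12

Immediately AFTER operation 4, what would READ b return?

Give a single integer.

Answer: 16

Derivation:
Initial committed: {a=9, b=12}
Op 1: UPDATE b=16 (auto-commit; committed b=16)
Op 2: BEGIN: in_txn=True, pending={}
Op 3: COMMIT: merged [] into committed; committed now {a=9, b=16}
Op 4: UPDATE a=4 (auto-commit; committed a=4)
After op 4: visible(b) = 16 (pending={}, committed={a=4, b=16})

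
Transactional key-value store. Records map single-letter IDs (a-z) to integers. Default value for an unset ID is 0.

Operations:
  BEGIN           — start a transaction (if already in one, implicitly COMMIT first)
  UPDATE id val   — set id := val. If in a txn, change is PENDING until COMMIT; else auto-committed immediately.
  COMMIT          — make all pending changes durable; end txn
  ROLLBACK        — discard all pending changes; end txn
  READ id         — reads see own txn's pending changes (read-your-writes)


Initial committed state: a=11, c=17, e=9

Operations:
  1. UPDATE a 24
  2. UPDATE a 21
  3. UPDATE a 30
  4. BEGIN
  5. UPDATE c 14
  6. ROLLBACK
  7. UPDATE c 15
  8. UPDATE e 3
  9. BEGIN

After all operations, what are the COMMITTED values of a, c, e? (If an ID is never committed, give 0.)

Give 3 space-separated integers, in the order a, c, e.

Initial committed: {a=11, c=17, e=9}
Op 1: UPDATE a=24 (auto-commit; committed a=24)
Op 2: UPDATE a=21 (auto-commit; committed a=21)
Op 3: UPDATE a=30 (auto-commit; committed a=30)
Op 4: BEGIN: in_txn=True, pending={}
Op 5: UPDATE c=14 (pending; pending now {c=14})
Op 6: ROLLBACK: discarded pending ['c']; in_txn=False
Op 7: UPDATE c=15 (auto-commit; committed c=15)
Op 8: UPDATE e=3 (auto-commit; committed e=3)
Op 9: BEGIN: in_txn=True, pending={}
Final committed: {a=30, c=15, e=3}

Answer: 30 15 3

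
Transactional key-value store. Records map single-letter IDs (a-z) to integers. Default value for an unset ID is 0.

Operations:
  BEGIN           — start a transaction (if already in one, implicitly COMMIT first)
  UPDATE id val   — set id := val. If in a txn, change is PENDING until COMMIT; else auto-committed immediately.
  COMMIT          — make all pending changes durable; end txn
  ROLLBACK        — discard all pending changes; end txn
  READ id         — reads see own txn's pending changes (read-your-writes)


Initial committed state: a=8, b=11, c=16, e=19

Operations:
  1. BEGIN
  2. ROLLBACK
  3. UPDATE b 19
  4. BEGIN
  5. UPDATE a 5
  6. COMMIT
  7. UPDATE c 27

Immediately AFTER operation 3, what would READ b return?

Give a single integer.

Initial committed: {a=8, b=11, c=16, e=19}
Op 1: BEGIN: in_txn=True, pending={}
Op 2: ROLLBACK: discarded pending []; in_txn=False
Op 3: UPDATE b=19 (auto-commit; committed b=19)
After op 3: visible(b) = 19 (pending={}, committed={a=8, b=19, c=16, e=19})

Answer: 19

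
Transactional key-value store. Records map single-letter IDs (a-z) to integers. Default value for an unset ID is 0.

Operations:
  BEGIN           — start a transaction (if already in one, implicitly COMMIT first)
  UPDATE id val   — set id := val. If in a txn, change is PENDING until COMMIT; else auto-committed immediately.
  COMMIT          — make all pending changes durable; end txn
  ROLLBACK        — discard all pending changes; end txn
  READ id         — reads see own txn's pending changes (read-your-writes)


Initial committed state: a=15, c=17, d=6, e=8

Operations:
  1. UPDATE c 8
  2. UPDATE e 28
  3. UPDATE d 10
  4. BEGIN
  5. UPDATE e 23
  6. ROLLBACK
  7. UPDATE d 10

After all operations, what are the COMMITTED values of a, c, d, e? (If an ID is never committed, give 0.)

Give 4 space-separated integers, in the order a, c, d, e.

Initial committed: {a=15, c=17, d=6, e=8}
Op 1: UPDATE c=8 (auto-commit; committed c=8)
Op 2: UPDATE e=28 (auto-commit; committed e=28)
Op 3: UPDATE d=10 (auto-commit; committed d=10)
Op 4: BEGIN: in_txn=True, pending={}
Op 5: UPDATE e=23 (pending; pending now {e=23})
Op 6: ROLLBACK: discarded pending ['e']; in_txn=False
Op 7: UPDATE d=10 (auto-commit; committed d=10)
Final committed: {a=15, c=8, d=10, e=28}

Answer: 15 8 10 28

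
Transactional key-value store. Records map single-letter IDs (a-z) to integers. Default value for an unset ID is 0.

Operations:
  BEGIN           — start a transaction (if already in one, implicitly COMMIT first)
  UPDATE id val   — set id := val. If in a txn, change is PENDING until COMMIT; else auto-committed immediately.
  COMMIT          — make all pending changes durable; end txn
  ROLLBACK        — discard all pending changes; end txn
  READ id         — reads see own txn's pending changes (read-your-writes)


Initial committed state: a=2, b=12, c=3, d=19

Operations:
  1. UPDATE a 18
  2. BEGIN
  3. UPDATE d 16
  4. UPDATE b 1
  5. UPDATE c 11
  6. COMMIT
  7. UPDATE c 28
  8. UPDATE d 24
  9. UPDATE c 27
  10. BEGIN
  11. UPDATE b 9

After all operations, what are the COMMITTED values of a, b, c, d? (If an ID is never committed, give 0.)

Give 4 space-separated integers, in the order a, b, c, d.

Answer: 18 1 27 24

Derivation:
Initial committed: {a=2, b=12, c=3, d=19}
Op 1: UPDATE a=18 (auto-commit; committed a=18)
Op 2: BEGIN: in_txn=True, pending={}
Op 3: UPDATE d=16 (pending; pending now {d=16})
Op 4: UPDATE b=1 (pending; pending now {b=1, d=16})
Op 5: UPDATE c=11 (pending; pending now {b=1, c=11, d=16})
Op 6: COMMIT: merged ['b', 'c', 'd'] into committed; committed now {a=18, b=1, c=11, d=16}
Op 7: UPDATE c=28 (auto-commit; committed c=28)
Op 8: UPDATE d=24 (auto-commit; committed d=24)
Op 9: UPDATE c=27 (auto-commit; committed c=27)
Op 10: BEGIN: in_txn=True, pending={}
Op 11: UPDATE b=9 (pending; pending now {b=9})
Final committed: {a=18, b=1, c=27, d=24}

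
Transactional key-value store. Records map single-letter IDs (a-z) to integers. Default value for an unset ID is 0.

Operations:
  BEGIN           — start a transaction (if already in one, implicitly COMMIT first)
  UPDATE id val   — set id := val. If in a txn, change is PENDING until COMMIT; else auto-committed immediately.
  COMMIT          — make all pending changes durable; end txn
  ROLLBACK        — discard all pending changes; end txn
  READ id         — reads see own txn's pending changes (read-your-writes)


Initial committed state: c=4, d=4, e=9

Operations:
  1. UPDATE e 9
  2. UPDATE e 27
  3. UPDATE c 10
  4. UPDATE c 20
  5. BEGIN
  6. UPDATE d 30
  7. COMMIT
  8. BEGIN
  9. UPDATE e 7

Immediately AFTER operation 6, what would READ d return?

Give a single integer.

Answer: 30

Derivation:
Initial committed: {c=4, d=4, e=9}
Op 1: UPDATE e=9 (auto-commit; committed e=9)
Op 2: UPDATE e=27 (auto-commit; committed e=27)
Op 3: UPDATE c=10 (auto-commit; committed c=10)
Op 4: UPDATE c=20 (auto-commit; committed c=20)
Op 5: BEGIN: in_txn=True, pending={}
Op 6: UPDATE d=30 (pending; pending now {d=30})
After op 6: visible(d) = 30 (pending={d=30}, committed={c=20, d=4, e=27})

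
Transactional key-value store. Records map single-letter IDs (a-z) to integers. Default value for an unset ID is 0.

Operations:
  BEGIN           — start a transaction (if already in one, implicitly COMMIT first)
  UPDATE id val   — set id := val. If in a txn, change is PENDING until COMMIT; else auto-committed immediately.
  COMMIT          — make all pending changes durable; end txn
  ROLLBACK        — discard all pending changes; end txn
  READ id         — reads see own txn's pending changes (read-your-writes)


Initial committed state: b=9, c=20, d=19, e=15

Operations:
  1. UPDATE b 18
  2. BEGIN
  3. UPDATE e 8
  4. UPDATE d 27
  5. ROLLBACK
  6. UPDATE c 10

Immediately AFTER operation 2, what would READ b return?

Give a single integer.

Initial committed: {b=9, c=20, d=19, e=15}
Op 1: UPDATE b=18 (auto-commit; committed b=18)
Op 2: BEGIN: in_txn=True, pending={}
After op 2: visible(b) = 18 (pending={}, committed={b=18, c=20, d=19, e=15})

Answer: 18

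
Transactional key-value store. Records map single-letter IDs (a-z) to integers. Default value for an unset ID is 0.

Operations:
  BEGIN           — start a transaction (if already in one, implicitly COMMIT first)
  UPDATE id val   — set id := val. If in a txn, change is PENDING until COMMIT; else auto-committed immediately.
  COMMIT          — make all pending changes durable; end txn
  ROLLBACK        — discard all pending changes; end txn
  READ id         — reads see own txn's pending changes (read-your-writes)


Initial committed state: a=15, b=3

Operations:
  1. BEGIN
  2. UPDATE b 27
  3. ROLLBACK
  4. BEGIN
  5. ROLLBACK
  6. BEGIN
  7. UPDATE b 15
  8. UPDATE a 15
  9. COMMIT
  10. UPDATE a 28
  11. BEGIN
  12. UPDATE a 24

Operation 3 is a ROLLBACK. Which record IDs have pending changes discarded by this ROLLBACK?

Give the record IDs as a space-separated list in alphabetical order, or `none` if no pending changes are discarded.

Answer: b

Derivation:
Initial committed: {a=15, b=3}
Op 1: BEGIN: in_txn=True, pending={}
Op 2: UPDATE b=27 (pending; pending now {b=27})
Op 3: ROLLBACK: discarded pending ['b']; in_txn=False
Op 4: BEGIN: in_txn=True, pending={}
Op 5: ROLLBACK: discarded pending []; in_txn=False
Op 6: BEGIN: in_txn=True, pending={}
Op 7: UPDATE b=15 (pending; pending now {b=15})
Op 8: UPDATE a=15 (pending; pending now {a=15, b=15})
Op 9: COMMIT: merged ['a', 'b'] into committed; committed now {a=15, b=15}
Op 10: UPDATE a=28 (auto-commit; committed a=28)
Op 11: BEGIN: in_txn=True, pending={}
Op 12: UPDATE a=24 (pending; pending now {a=24})
ROLLBACK at op 3 discards: ['b']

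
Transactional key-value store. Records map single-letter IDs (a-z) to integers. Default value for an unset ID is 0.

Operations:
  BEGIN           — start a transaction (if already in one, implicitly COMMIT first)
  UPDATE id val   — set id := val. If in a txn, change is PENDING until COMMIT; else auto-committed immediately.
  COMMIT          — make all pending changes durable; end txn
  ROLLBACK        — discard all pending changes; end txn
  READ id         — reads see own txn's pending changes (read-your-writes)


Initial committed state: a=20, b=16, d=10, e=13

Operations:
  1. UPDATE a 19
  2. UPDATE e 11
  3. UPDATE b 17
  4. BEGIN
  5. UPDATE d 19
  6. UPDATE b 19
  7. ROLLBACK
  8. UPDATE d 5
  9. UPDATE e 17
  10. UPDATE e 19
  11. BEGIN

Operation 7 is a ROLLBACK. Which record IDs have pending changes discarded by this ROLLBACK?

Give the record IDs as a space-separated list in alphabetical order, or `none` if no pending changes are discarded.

Answer: b d

Derivation:
Initial committed: {a=20, b=16, d=10, e=13}
Op 1: UPDATE a=19 (auto-commit; committed a=19)
Op 2: UPDATE e=11 (auto-commit; committed e=11)
Op 3: UPDATE b=17 (auto-commit; committed b=17)
Op 4: BEGIN: in_txn=True, pending={}
Op 5: UPDATE d=19 (pending; pending now {d=19})
Op 6: UPDATE b=19 (pending; pending now {b=19, d=19})
Op 7: ROLLBACK: discarded pending ['b', 'd']; in_txn=False
Op 8: UPDATE d=5 (auto-commit; committed d=5)
Op 9: UPDATE e=17 (auto-commit; committed e=17)
Op 10: UPDATE e=19 (auto-commit; committed e=19)
Op 11: BEGIN: in_txn=True, pending={}
ROLLBACK at op 7 discards: ['b', 'd']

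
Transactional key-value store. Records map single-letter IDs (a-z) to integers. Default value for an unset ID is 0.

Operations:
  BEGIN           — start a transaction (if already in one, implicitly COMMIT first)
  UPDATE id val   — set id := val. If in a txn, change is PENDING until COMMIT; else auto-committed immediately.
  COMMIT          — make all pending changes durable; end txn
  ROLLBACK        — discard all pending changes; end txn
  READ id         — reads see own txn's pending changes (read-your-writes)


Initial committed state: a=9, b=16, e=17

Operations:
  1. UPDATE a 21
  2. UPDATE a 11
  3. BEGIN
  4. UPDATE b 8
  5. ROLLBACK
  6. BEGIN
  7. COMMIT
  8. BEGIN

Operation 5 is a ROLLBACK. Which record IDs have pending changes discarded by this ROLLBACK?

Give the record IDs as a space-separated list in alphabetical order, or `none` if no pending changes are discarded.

Initial committed: {a=9, b=16, e=17}
Op 1: UPDATE a=21 (auto-commit; committed a=21)
Op 2: UPDATE a=11 (auto-commit; committed a=11)
Op 3: BEGIN: in_txn=True, pending={}
Op 4: UPDATE b=8 (pending; pending now {b=8})
Op 5: ROLLBACK: discarded pending ['b']; in_txn=False
Op 6: BEGIN: in_txn=True, pending={}
Op 7: COMMIT: merged [] into committed; committed now {a=11, b=16, e=17}
Op 8: BEGIN: in_txn=True, pending={}
ROLLBACK at op 5 discards: ['b']

Answer: b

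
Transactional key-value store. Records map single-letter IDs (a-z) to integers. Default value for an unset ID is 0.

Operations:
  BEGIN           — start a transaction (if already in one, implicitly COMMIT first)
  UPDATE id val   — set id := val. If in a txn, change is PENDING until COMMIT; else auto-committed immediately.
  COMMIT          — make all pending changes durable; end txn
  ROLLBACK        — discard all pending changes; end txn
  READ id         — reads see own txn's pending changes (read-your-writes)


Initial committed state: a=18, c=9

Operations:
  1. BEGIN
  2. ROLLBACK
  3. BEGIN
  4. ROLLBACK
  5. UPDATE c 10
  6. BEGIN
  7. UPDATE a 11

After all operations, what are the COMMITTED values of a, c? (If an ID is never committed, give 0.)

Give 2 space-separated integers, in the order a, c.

Initial committed: {a=18, c=9}
Op 1: BEGIN: in_txn=True, pending={}
Op 2: ROLLBACK: discarded pending []; in_txn=False
Op 3: BEGIN: in_txn=True, pending={}
Op 4: ROLLBACK: discarded pending []; in_txn=False
Op 5: UPDATE c=10 (auto-commit; committed c=10)
Op 6: BEGIN: in_txn=True, pending={}
Op 7: UPDATE a=11 (pending; pending now {a=11})
Final committed: {a=18, c=10}

Answer: 18 10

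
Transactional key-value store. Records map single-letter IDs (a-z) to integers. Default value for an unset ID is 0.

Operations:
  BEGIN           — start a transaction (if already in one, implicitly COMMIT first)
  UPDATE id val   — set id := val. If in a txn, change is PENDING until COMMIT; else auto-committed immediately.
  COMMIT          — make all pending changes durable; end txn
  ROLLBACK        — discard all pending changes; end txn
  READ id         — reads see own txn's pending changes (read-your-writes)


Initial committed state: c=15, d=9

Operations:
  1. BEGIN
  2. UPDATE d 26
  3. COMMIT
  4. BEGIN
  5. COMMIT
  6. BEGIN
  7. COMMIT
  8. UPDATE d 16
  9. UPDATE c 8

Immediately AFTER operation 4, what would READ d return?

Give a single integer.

Answer: 26

Derivation:
Initial committed: {c=15, d=9}
Op 1: BEGIN: in_txn=True, pending={}
Op 2: UPDATE d=26 (pending; pending now {d=26})
Op 3: COMMIT: merged ['d'] into committed; committed now {c=15, d=26}
Op 4: BEGIN: in_txn=True, pending={}
After op 4: visible(d) = 26 (pending={}, committed={c=15, d=26})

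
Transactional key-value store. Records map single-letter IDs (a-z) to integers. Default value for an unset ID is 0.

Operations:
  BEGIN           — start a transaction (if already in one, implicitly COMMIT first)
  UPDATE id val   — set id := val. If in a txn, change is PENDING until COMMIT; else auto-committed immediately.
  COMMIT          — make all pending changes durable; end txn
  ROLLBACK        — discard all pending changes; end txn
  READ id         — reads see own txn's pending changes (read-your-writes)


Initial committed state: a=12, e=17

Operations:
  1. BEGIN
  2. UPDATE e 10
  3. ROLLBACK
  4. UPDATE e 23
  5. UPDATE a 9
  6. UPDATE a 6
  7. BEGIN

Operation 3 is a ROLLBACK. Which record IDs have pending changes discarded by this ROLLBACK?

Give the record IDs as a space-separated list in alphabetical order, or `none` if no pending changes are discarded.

Initial committed: {a=12, e=17}
Op 1: BEGIN: in_txn=True, pending={}
Op 2: UPDATE e=10 (pending; pending now {e=10})
Op 3: ROLLBACK: discarded pending ['e']; in_txn=False
Op 4: UPDATE e=23 (auto-commit; committed e=23)
Op 5: UPDATE a=9 (auto-commit; committed a=9)
Op 6: UPDATE a=6 (auto-commit; committed a=6)
Op 7: BEGIN: in_txn=True, pending={}
ROLLBACK at op 3 discards: ['e']

Answer: e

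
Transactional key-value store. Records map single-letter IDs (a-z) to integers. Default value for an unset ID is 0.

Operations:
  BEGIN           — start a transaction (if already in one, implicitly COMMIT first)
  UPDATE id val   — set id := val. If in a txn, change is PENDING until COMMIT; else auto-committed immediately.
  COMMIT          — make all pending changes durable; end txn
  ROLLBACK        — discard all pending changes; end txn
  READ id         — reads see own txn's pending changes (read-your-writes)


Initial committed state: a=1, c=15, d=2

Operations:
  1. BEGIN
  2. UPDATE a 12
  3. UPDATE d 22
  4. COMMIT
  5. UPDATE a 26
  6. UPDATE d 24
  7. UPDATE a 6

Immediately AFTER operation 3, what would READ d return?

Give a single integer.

Initial committed: {a=1, c=15, d=2}
Op 1: BEGIN: in_txn=True, pending={}
Op 2: UPDATE a=12 (pending; pending now {a=12})
Op 3: UPDATE d=22 (pending; pending now {a=12, d=22})
After op 3: visible(d) = 22 (pending={a=12, d=22}, committed={a=1, c=15, d=2})

Answer: 22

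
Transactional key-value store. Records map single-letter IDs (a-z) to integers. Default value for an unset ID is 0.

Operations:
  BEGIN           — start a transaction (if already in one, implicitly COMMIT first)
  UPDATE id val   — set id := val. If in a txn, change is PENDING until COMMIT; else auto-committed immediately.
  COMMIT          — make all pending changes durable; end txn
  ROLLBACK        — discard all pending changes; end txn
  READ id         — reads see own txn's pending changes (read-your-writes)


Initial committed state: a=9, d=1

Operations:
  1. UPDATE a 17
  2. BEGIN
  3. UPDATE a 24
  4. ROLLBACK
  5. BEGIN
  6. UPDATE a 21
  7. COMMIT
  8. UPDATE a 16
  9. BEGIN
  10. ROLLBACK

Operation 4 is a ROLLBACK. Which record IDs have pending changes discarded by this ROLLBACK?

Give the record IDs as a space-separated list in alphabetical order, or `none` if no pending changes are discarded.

Initial committed: {a=9, d=1}
Op 1: UPDATE a=17 (auto-commit; committed a=17)
Op 2: BEGIN: in_txn=True, pending={}
Op 3: UPDATE a=24 (pending; pending now {a=24})
Op 4: ROLLBACK: discarded pending ['a']; in_txn=False
Op 5: BEGIN: in_txn=True, pending={}
Op 6: UPDATE a=21 (pending; pending now {a=21})
Op 7: COMMIT: merged ['a'] into committed; committed now {a=21, d=1}
Op 8: UPDATE a=16 (auto-commit; committed a=16)
Op 9: BEGIN: in_txn=True, pending={}
Op 10: ROLLBACK: discarded pending []; in_txn=False
ROLLBACK at op 4 discards: ['a']

Answer: a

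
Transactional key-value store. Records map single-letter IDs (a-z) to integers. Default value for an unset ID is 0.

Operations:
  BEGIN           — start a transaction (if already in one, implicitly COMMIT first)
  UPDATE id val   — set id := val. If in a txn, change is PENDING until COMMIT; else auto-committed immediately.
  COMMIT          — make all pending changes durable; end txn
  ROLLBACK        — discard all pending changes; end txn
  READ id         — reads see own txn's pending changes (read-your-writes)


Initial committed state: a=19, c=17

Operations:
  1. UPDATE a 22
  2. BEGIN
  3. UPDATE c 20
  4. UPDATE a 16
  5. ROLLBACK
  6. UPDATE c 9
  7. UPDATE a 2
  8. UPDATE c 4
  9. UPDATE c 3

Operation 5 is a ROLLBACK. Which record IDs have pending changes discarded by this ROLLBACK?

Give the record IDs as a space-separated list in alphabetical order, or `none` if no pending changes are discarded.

Initial committed: {a=19, c=17}
Op 1: UPDATE a=22 (auto-commit; committed a=22)
Op 2: BEGIN: in_txn=True, pending={}
Op 3: UPDATE c=20 (pending; pending now {c=20})
Op 4: UPDATE a=16 (pending; pending now {a=16, c=20})
Op 5: ROLLBACK: discarded pending ['a', 'c']; in_txn=False
Op 6: UPDATE c=9 (auto-commit; committed c=9)
Op 7: UPDATE a=2 (auto-commit; committed a=2)
Op 8: UPDATE c=4 (auto-commit; committed c=4)
Op 9: UPDATE c=3 (auto-commit; committed c=3)
ROLLBACK at op 5 discards: ['a', 'c']

Answer: a c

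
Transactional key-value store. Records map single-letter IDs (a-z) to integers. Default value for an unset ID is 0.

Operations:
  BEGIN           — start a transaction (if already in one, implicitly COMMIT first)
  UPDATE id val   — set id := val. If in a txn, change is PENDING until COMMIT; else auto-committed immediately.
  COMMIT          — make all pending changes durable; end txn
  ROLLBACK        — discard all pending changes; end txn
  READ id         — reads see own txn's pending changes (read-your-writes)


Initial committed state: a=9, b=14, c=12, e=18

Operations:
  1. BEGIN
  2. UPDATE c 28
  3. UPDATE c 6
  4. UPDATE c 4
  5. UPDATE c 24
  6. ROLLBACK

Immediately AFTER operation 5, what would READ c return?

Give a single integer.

Initial committed: {a=9, b=14, c=12, e=18}
Op 1: BEGIN: in_txn=True, pending={}
Op 2: UPDATE c=28 (pending; pending now {c=28})
Op 3: UPDATE c=6 (pending; pending now {c=6})
Op 4: UPDATE c=4 (pending; pending now {c=4})
Op 5: UPDATE c=24 (pending; pending now {c=24})
After op 5: visible(c) = 24 (pending={c=24}, committed={a=9, b=14, c=12, e=18})

Answer: 24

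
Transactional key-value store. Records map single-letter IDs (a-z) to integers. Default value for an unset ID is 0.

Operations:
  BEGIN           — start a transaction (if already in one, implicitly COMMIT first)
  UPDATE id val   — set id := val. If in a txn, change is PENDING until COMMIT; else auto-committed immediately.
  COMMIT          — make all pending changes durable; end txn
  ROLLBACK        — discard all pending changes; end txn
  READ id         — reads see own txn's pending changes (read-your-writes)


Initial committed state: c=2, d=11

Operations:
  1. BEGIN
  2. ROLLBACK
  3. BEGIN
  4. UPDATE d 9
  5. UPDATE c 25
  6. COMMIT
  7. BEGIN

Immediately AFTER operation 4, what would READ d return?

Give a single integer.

Answer: 9

Derivation:
Initial committed: {c=2, d=11}
Op 1: BEGIN: in_txn=True, pending={}
Op 2: ROLLBACK: discarded pending []; in_txn=False
Op 3: BEGIN: in_txn=True, pending={}
Op 4: UPDATE d=9 (pending; pending now {d=9})
After op 4: visible(d) = 9 (pending={d=9}, committed={c=2, d=11})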